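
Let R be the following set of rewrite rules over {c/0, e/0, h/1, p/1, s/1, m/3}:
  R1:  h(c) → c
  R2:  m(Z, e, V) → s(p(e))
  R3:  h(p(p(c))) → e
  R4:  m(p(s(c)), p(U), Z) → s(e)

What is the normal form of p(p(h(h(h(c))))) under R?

1. p(p(h(h(h(c)))))  →  p(p(h(h(c))))   [R1 at 1.1.1.1]
2. p(p(h(h(c))))  →  p(p(h(c)))   [R1 at 1.1.1]
3. p(p(h(c)))  →  p(p(c))   [R1 at 1.1]

p(p(c))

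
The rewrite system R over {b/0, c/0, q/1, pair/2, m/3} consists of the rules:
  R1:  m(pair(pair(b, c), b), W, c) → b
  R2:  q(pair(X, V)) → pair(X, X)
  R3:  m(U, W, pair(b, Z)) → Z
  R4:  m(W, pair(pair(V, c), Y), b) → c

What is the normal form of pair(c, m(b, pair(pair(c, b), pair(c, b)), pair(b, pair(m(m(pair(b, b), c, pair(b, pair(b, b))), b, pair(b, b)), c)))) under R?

pair(c, pair(b, c))

1. pair(c, m(b, pair(pair(c, b), pair(c, b)), pair(b, pair(m(m(pair(b, b), c, pair(b, pair(b, b))), b, pair(b, b)), c))))  →  pair(c, pair(m(m(pair(b, b), c, pair(b, pair(b, b))), b, pair(b, b)), c))   [R3 at 2]
2. pair(c, pair(m(m(pair(b, b), c, pair(b, pair(b, b))), b, pair(b, b)), c))  →  pair(c, pair(b, c))   [R3 at 2.1]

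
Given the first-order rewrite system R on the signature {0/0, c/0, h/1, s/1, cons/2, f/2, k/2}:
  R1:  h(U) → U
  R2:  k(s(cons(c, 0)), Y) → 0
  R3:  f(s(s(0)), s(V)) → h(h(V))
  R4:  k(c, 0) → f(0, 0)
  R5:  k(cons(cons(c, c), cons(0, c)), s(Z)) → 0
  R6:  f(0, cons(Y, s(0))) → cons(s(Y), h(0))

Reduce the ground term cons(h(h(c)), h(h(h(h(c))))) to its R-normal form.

1. cons(h(h(c)), h(h(h(h(c)))))  →  cons(h(c), h(h(h(h(c)))))   [R1 at 1]
2. cons(h(c), h(h(h(h(c)))))  →  cons(c, h(h(h(h(c)))))   [R1 at 1]
3. cons(c, h(h(h(h(c)))))  →  cons(c, h(h(h(c))))   [R1 at 2]
4. cons(c, h(h(h(c))))  →  cons(c, h(h(c)))   [R1 at 2]
5. cons(c, h(h(c)))  →  cons(c, h(c))   [R1 at 2]
6. cons(c, h(c))  →  cons(c, c)   [R1 at 2]

cons(c, c)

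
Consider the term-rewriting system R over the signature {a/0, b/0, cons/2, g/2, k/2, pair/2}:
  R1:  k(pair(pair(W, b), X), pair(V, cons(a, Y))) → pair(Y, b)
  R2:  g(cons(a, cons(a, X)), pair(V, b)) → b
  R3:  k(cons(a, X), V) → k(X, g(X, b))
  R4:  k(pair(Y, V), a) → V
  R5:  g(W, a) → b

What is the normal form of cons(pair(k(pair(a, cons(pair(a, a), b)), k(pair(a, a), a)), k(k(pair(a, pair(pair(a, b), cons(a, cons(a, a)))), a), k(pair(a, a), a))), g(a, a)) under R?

cons(pair(cons(pair(a, a), b), cons(a, cons(a, a))), b)

1. cons(pair(k(pair(a, cons(pair(a, a), b)), k(pair(a, a), a)), k(k(pair(a, pair(pair(a, b), cons(a, cons(a, a)))), a), k(pair(a, a), a))), g(a, a))  →  cons(pair(k(pair(a, cons(pair(a, a), b)), a), k(k(pair(a, pair(pair(a, b), cons(a, cons(a, a)))), a), k(pair(a, a), a))), g(a, a))   [R4 at 1.1.2]
2. cons(pair(k(pair(a, cons(pair(a, a), b)), a), k(k(pair(a, pair(pair(a, b), cons(a, cons(a, a)))), a), k(pair(a, a), a))), g(a, a))  →  cons(pair(cons(pair(a, a), b), k(k(pair(a, pair(pair(a, b), cons(a, cons(a, a)))), a), k(pair(a, a), a))), g(a, a))   [R4 at 1.1]
3. cons(pair(cons(pair(a, a), b), k(k(pair(a, pair(pair(a, b), cons(a, cons(a, a)))), a), k(pair(a, a), a))), g(a, a))  →  cons(pair(cons(pair(a, a), b), k(pair(pair(a, b), cons(a, cons(a, a))), k(pair(a, a), a))), g(a, a))   [R4 at 1.2.1]
4. cons(pair(cons(pair(a, a), b), k(pair(pair(a, b), cons(a, cons(a, a))), k(pair(a, a), a))), g(a, a))  →  cons(pair(cons(pair(a, a), b), k(pair(pair(a, b), cons(a, cons(a, a))), a)), g(a, a))   [R4 at 1.2.2]
5. cons(pair(cons(pair(a, a), b), k(pair(pair(a, b), cons(a, cons(a, a))), a)), g(a, a))  →  cons(pair(cons(pair(a, a), b), cons(a, cons(a, a))), g(a, a))   [R4 at 1.2]
6. cons(pair(cons(pair(a, a), b), cons(a, cons(a, a))), g(a, a))  →  cons(pair(cons(pair(a, a), b), cons(a, cons(a, a))), b)   [R5 at 2]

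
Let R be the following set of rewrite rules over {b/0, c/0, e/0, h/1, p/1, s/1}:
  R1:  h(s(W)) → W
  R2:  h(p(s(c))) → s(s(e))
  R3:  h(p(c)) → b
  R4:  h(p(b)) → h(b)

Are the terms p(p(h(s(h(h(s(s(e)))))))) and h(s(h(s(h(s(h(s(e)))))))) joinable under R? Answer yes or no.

no — NF(t₁) = p(p(e)), NF(t₂) = e

Reduce t₁ = p(p(h(s(h(h(s(s(e)))))))):
1. p(p(h(s(h(h(s(s(e))))))))  →  p(p(h(h(s(s(e))))))   [R1 at 1.1]
2. p(p(h(h(s(s(e))))))  →  p(p(h(s(e))))   [R1 at 1.1.1]
3. p(p(h(s(e))))  →  p(p(e))   [R1 at 1.1]

Reduce t₂ = h(s(h(s(h(s(h(s(e)))))))):
1. h(s(h(s(h(s(h(s(e))))))))  →  h(s(h(s(h(s(e))))))   [R1 at ε]
2. h(s(h(s(h(s(e))))))  →  h(s(h(s(e))))   [R1 at ε]
3. h(s(h(s(e))))  →  h(s(e))   [R1 at ε]
4. h(s(e))  →  e   [R1 at ε]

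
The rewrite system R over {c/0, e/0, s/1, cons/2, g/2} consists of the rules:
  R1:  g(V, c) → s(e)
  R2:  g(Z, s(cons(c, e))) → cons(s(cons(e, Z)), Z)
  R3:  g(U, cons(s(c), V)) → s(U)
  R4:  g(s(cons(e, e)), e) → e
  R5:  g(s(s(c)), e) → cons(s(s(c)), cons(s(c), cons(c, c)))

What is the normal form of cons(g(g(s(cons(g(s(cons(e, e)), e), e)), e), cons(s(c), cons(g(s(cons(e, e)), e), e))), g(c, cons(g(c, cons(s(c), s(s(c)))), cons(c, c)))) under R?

cons(s(e), s(c))

1. cons(g(g(s(cons(g(s(cons(e, e)), e), e)), e), cons(s(c), cons(g(s(cons(e, e)), e), e))), g(c, cons(g(c, cons(s(c), s(s(c)))), cons(c, c))))  →  cons(s(g(s(cons(g(s(cons(e, e)), e), e)), e)), g(c, cons(g(c, cons(s(c), s(s(c)))), cons(c, c))))   [R3 at 1]
2. cons(s(g(s(cons(g(s(cons(e, e)), e), e)), e)), g(c, cons(g(c, cons(s(c), s(s(c)))), cons(c, c))))  →  cons(s(g(s(cons(e, e)), e)), g(c, cons(g(c, cons(s(c), s(s(c)))), cons(c, c))))   [R4 at 1.1.1.1.1]
3. cons(s(g(s(cons(e, e)), e)), g(c, cons(g(c, cons(s(c), s(s(c)))), cons(c, c))))  →  cons(s(e), g(c, cons(g(c, cons(s(c), s(s(c)))), cons(c, c))))   [R4 at 1.1]
4. cons(s(e), g(c, cons(g(c, cons(s(c), s(s(c)))), cons(c, c))))  →  cons(s(e), g(c, cons(s(c), cons(c, c))))   [R3 at 2.2.1]
5. cons(s(e), g(c, cons(s(c), cons(c, c))))  →  cons(s(e), s(c))   [R3 at 2]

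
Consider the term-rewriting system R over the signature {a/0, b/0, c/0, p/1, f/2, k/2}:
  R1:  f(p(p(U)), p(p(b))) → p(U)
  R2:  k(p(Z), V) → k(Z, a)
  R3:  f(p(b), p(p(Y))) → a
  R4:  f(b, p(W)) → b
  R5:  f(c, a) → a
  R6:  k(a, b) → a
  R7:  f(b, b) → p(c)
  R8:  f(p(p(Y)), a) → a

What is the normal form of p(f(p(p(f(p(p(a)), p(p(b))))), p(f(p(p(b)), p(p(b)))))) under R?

1. p(f(p(p(f(p(p(a)), p(p(b))))), p(f(p(p(b)), p(p(b))))))  →  p(f(p(p(p(a))), p(f(p(p(b)), p(p(b))))))   [R1 at 1.1.1.1]
2. p(f(p(p(p(a))), p(f(p(p(b)), p(p(b))))))  →  p(f(p(p(p(a))), p(p(b))))   [R1 at 1.2.1]
3. p(f(p(p(p(a))), p(p(b))))  →  p(p(p(a)))   [R1 at 1]

p(p(p(a)))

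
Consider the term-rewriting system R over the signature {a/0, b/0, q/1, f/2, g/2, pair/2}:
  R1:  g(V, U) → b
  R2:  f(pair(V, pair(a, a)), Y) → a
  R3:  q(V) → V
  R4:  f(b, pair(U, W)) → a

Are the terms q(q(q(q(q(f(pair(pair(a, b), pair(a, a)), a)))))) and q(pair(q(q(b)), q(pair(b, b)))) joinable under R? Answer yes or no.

Reduce t₁ = q(q(q(q(q(f(pair(pair(a, b), pair(a, a)), a)))))):
1. q(q(q(q(q(f(pair(pair(a, b), pair(a, a)), a))))))  →  q(q(q(q(f(pair(pair(a, b), pair(a, a)), a)))))   [R3 at ε]
2. q(q(q(q(f(pair(pair(a, b), pair(a, a)), a)))))  →  q(q(q(f(pair(pair(a, b), pair(a, a)), a))))   [R3 at ε]
3. q(q(q(f(pair(pair(a, b), pair(a, a)), a))))  →  q(q(f(pair(pair(a, b), pair(a, a)), a)))   [R3 at ε]
4. q(q(f(pair(pair(a, b), pair(a, a)), a)))  →  q(f(pair(pair(a, b), pair(a, a)), a))   [R3 at ε]
5. q(f(pair(pair(a, b), pair(a, a)), a))  →  f(pair(pair(a, b), pair(a, a)), a)   [R3 at ε]
6. f(pair(pair(a, b), pair(a, a)), a)  →  a   [R2 at ε]

Reduce t₂ = q(pair(q(q(b)), q(pair(b, b)))):
1. q(pair(q(q(b)), q(pair(b, b))))  →  pair(q(q(b)), q(pair(b, b)))   [R3 at ε]
2. pair(q(q(b)), q(pair(b, b)))  →  pair(q(b), q(pair(b, b)))   [R3 at 1]
3. pair(q(b), q(pair(b, b)))  →  pair(b, q(pair(b, b)))   [R3 at 1]
4. pair(b, q(pair(b, b)))  →  pair(b, pair(b, b))   [R3 at 2]

no — NF(t₁) = a, NF(t₂) = pair(b, pair(b, b))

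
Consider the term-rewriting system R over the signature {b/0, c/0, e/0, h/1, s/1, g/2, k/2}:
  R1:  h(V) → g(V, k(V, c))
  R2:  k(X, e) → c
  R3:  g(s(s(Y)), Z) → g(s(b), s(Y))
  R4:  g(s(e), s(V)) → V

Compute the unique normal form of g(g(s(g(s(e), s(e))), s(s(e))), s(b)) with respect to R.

b

1. g(g(s(g(s(e), s(e))), s(s(e))), s(b))  →  g(g(s(e), s(s(e))), s(b))   [R4 at 1.1.1]
2. g(g(s(e), s(s(e))), s(b))  →  g(s(e), s(b))   [R4 at 1]
3. g(s(e), s(b))  →  b   [R4 at ε]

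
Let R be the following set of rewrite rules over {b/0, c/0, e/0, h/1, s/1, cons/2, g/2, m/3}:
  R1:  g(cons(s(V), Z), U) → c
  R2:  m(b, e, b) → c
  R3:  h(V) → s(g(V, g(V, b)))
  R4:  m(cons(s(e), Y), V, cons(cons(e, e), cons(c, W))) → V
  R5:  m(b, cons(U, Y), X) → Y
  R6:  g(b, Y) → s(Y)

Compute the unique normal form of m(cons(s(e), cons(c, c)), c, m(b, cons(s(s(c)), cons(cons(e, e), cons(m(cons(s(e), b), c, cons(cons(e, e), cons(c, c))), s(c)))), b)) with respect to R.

c

1. m(cons(s(e), cons(c, c)), c, m(b, cons(s(s(c)), cons(cons(e, e), cons(m(cons(s(e), b), c, cons(cons(e, e), cons(c, c))), s(c)))), b))  →  m(cons(s(e), cons(c, c)), c, cons(cons(e, e), cons(m(cons(s(e), b), c, cons(cons(e, e), cons(c, c))), s(c))))   [R5 at 3]
2. m(cons(s(e), cons(c, c)), c, cons(cons(e, e), cons(m(cons(s(e), b), c, cons(cons(e, e), cons(c, c))), s(c))))  →  m(cons(s(e), cons(c, c)), c, cons(cons(e, e), cons(c, s(c))))   [R4 at 3.2.1]
3. m(cons(s(e), cons(c, c)), c, cons(cons(e, e), cons(c, s(c))))  →  c   [R4 at ε]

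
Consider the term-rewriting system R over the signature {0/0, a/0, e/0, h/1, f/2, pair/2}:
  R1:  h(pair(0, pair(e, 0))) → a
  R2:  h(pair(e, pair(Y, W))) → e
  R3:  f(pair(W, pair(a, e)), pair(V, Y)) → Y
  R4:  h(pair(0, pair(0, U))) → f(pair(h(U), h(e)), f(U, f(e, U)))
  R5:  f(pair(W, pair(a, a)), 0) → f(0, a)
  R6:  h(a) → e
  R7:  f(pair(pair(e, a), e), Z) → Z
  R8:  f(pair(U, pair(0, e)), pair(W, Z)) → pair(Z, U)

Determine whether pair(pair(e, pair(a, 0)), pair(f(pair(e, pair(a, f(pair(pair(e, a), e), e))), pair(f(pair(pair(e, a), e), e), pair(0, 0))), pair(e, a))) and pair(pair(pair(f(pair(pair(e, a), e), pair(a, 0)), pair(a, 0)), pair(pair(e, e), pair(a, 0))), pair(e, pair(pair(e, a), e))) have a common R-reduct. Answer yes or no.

Reduce t₁ = pair(pair(e, pair(a, 0)), pair(f(pair(e, pair(a, f(pair(pair(e, a), e), e))), pair(f(pair(pair(e, a), e), e), pair(0, 0))), pair(e, a))):
1. pair(pair(e, pair(a, 0)), pair(f(pair(e, pair(a, f(pair(pair(e, a), e), e))), pair(f(pair(pair(e, a), e), e), pair(0, 0))), pair(e, a)))  →  pair(pair(e, pair(a, 0)), pair(f(pair(e, pair(a, e)), pair(f(pair(pair(e, a), e), e), pair(0, 0))), pair(e, a)))   [R7 at 2.1.1.2.2]
2. pair(pair(e, pair(a, 0)), pair(f(pair(e, pair(a, e)), pair(f(pair(pair(e, a), e), e), pair(0, 0))), pair(e, a)))  →  pair(pair(e, pair(a, 0)), pair(pair(0, 0), pair(e, a)))   [R3 at 2.1]

Reduce t₂ = pair(pair(pair(f(pair(pair(e, a), e), pair(a, 0)), pair(a, 0)), pair(pair(e, e), pair(a, 0))), pair(e, pair(pair(e, a), e))):
1. pair(pair(pair(f(pair(pair(e, a), e), pair(a, 0)), pair(a, 0)), pair(pair(e, e), pair(a, 0))), pair(e, pair(pair(e, a), e)))  →  pair(pair(pair(pair(a, 0), pair(a, 0)), pair(pair(e, e), pair(a, 0))), pair(e, pair(pair(e, a), e)))   [R7 at 1.1.1]

no — NF(t₁) = pair(pair(e, pair(a, 0)), pair(pair(0, 0), pair(e, a))), NF(t₂) = pair(pair(pair(pair(a, 0), pair(a, 0)), pair(pair(e, e), pair(a, 0))), pair(e, pair(pair(e, a), e)))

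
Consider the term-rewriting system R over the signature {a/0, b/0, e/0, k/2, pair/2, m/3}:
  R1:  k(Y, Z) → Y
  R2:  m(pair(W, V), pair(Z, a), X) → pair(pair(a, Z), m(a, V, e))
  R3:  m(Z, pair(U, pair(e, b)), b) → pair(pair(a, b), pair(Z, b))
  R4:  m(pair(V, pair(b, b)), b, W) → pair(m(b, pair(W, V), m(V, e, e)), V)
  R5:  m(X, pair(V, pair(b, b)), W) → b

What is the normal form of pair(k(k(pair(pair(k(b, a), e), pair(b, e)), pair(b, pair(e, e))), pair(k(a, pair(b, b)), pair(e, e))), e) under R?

1. pair(k(k(pair(pair(k(b, a), e), pair(b, e)), pair(b, pair(e, e))), pair(k(a, pair(b, b)), pair(e, e))), e)  →  pair(k(pair(pair(k(b, a), e), pair(b, e)), pair(b, pair(e, e))), e)   [R1 at 1]
2. pair(k(pair(pair(k(b, a), e), pair(b, e)), pair(b, pair(e, e))), e)  →  pair(pair(pair(k(b, a), e), pair(b, e)), e)   [R1 at 1]
3. pair(pair(pair(k(b, a), e), pair(b, e)), e)  →  pair(pair(pair(b, e), pair(b, e)), e)   [R1 at 1.1.1]

pair(pair(pair(b, e), pair(b, e)), e)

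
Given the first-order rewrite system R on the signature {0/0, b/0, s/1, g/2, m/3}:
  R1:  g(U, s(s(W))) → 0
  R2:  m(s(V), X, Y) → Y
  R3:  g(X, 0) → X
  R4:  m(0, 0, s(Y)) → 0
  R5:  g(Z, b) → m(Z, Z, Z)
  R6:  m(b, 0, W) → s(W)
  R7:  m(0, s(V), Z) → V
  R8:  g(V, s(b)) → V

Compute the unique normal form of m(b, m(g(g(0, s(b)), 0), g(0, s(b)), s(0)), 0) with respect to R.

1. m(b, m(g(g(0, s(b)), 0), g(0, s(b)), s(0)), 0)  →  m(b, m(g(0, s(b)), g(0, s(b)), s(0)), 0)   [R3 at 2.1]
2. m(b, m(g(0, s(b)), g(0, s(b)), s(0)), 0)  →  m(b, m(0, g(0, s(b)), s(0)), 0)   [R8 at 2.1]
3. m(b, m(0, g(0, s(b)), s(0)), 0)  →  m(b, m(0, 0, s(0)), 0)   [R8 at 2.2]
4. m(b, m(0, 0, s(0)), 0)  →  m(b, 0, 0)   [R4 at 2]
5. m(b, 0, 0)  →  s(0)   [R6 at ε]

s(0)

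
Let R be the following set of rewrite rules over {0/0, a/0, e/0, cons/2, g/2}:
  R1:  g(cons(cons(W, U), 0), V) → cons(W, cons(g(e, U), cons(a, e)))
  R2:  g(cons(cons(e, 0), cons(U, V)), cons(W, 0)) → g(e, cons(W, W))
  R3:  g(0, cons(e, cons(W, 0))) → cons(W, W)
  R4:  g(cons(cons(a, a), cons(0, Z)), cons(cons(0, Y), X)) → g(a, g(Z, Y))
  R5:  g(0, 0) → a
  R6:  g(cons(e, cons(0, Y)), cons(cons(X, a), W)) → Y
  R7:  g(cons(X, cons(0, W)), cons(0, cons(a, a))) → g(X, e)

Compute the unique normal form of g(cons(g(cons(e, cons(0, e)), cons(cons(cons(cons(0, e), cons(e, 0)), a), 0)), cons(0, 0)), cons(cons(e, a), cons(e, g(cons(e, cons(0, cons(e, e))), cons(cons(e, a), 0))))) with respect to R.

0

1. g(cons(g(cons(e, cons(0, e)), cons(cons(cons(cons(0, e), cons(e, 0)), a), 0)), cons(0, 0)), cons(cons(e, a), cons(e, g(cons(e, cons(0, cons(e, e))), cons(cons(e, a), 0)))))  →  g(cons(e, cons(0, 0)), cons(cons(e, a), cons(e, g(cons(e, cons(0, cons(e, e))), cons(cons(e, a), 0)))))   [R6 at 1.1]
2. g(cons(e, cons(0, 0)), cons(cons(e, a), cons(e, g(cons(e, cons(0, cons(e, e))), cons(cons(e, a), 0)))))  →  0   [R6 at ε]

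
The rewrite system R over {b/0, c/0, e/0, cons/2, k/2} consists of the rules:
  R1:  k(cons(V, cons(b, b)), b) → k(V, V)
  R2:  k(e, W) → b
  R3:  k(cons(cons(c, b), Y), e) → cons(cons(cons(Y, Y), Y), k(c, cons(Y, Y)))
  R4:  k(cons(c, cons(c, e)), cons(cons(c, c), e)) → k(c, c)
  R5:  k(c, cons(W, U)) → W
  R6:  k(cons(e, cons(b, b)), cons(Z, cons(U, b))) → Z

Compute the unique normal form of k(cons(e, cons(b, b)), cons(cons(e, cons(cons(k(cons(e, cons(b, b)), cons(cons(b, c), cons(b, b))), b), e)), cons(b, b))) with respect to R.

cons(e, cons(cons(cons(b, c), b), e))

1. k(cons(e, cons(b, b)), cons(cons(e, cons(cons(k(cons(e, cons(b, b)), cons(cons(b, c), cons(b, b))), b), e)), cons(b, b)))  →  cons(e, cons(cons(k(cons(e, cons(b, b)), cons(cons(b, c), cons(b, b))), b), e))   [R6 at ε]
2. cons(e, cons(cons(k(cons(e, cons(b, b)), cons(cons(b, c), cons(b, b))), b), e))  →  cons(e, cons(cons(cons(b, c), b), e))   [R6 at 2.1.1]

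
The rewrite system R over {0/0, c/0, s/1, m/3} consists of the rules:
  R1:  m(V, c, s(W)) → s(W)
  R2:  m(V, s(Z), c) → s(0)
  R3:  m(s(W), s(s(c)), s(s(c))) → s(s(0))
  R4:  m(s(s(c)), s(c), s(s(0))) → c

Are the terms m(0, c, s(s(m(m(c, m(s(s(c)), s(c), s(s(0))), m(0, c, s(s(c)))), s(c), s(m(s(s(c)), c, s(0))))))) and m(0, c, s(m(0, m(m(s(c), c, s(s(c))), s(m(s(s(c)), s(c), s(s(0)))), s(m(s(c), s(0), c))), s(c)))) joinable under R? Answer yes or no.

Reduce t₁ = m(0, c, s(s(m(m(c, m(s(s(c)), s(c), s(s(0))), m(0, c, s(s(c)))), s(c), s(m(s(s(c)), c, s(0))))))):
1. m(0, c, s(s(m(m(c, m(s(s(c)), s(c), s(s(0))), m(0, c, s(s(c)))), s(c), s(m(s(s(c)), c, s(0)))))))  →  s(s(m(m(c, m(s(s(c)), s(c), s(s(0))), m(0, c, s(s(c)))), s(c), s(m(s(s(c)), c, s(0))))))   [R1 at ε]
2. s(s(m(m(c, m(s(s(c)), s(c), s(s(0))), m(0, c, s(s(c)))), s(c), s(m(s(s(c)), c, s(0))))))  →  s(s(m(m(c, c, m(0, c, s(s(c)))), s(c), s(m(s(s(c)), c, s(0))))))   [R4 at 1.1.1.2]
3. s(s(m(m(c, c, m(0, c, s(s(c)))), s(c), s(m(s(s(c)), c, s(0))))))  →  s(s(m(m(c, c, s(s(c))), s(c), s(m(s(s(c)), c, s(0))))))   [R1 at 1.1.1.3]
4. s(s(m(m(c, c, s(s(c))), s(c), s(m(s(s(c)), c, s(0))))))  →  s(s(m(s(s(c)), s(c), s(m(s(s(c)), c, s(0))))))   [R1 at 1.1.1]
5. s(s(m(s(s(c)), s(c), s(m(s(s(c)), c, s(0))))))  →  s(s(m(s(s(c)), s(c), s(s(0)))))   [R1 at 1.1.3.1]
6. s(s(m(s(s(c)), s(c), s(s(0)))))  →  s(s(c))   [R4 at 1.1]

Reduce t₂ = m(0, c, s(m(0, m(m(s(c), c, s(s(c))), s(m(s(s(c)), s(c), s(s(0)))), s(m(s(c), s(0), c))), s(c)))):
1. m(0, c, s(m(0, m(m(s(c), c, s(s(c))), s(m(s(s(c)), s(c), s(s(0)))), s(m(s(c), s(0), c))), s(c))))  →  s(m(0, m(m(s(c), c, s(s(c))), s(m(s(s(c)), s(c), s(s(0)))), s(m(s(c), s(0), c))), s(c)))   [R1 at ε]
2. s(m(0, m(m(s(c), c, s(s(c))), s(m(s(s(c)), s(c), s(s(0)))), s(m(s(c), s(0), c))), s(c)))  →  s(m(0, m(s(s(c)), s(m(s(s(c)), s(c), s(s(0)))), s(m(s(c), s(0), c))), s(c)))   [R1 at 1.2.1]
3. s(m(0, m(s(s(c)), s(m(s(s(c)), s(c), s(s(0)))), s(m(s(c), s(0), c))), s(c)))  →  s(m(0, m(s(s(c)), s(c), s(m(s(c), s(0), c))), s(c)))   [R4 at 1.2.2.1]
4. s(m(0, m(s(s(c)), s(c), s(m(s(c), s(0), c))), s(c)))  →  s(m(0, m(s(s(c)), s(c), s(s(0))), s(c)))   [R2 at 1.2.3.1]
5. s(m(0, m(s(s(c)), s(c), s(s(0))), s(c)))  →  s(m(0, c, s(c)))   [R4 at 1.2]
6. s(m(0, c, s(c)))  →  s(s(c))   [R1 at 1]

yes — NF(t₁) = s(s(c)), NF(t₂) = s(s(c))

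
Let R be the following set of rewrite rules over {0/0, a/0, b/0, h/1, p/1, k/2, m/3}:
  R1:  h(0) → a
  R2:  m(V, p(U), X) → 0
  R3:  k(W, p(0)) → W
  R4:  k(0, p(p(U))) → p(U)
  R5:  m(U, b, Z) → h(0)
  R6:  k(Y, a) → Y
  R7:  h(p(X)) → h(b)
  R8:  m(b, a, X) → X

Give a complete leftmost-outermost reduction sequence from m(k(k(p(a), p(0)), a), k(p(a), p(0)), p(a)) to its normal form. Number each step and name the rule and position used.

0

1. m(k(k(p(a), p(0)), a), k(p(a), p(0)), p(a))  →  m(k(p(a), p(0)), k(p(a), p(0)), p(a))   [R6 at 1]
2. m(k(p(a), p(0)), k(p(a), p(0)), p(a))  →  m(p(a), k(p(a), p(0)), p(a))   [R3 at 1]
3. m(p(a), k(p(a), p(0)), p(a))  →  m(p(a), p(a), p(a))   [R3 at 2]
4. m(p(a), p(a), p(a))  →  0   [R2 at ε]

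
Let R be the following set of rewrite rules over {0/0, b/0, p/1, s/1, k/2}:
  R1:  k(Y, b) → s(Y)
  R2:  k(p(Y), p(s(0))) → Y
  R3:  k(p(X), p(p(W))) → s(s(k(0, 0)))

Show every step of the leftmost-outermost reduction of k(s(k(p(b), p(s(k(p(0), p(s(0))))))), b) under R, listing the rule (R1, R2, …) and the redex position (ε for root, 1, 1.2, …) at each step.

s(s(b))

1. k(s(k(p(b), p(s(k(p(0), p(s(0))))))), b)  →  s(s(k(p(b), p(s(k(p(0), p(s(0))))))))   [R1 at ε]
2. s(s(k(p(b), p(s(k(p(0), p(s(0))))))))  →  s(s(k(p(b), p(s(0)))))   [R2 at 1.1.2.1.1]
3. s(s(k(p(b), p(s(0)))))  →  s(s(b))   [R2 at 1.1]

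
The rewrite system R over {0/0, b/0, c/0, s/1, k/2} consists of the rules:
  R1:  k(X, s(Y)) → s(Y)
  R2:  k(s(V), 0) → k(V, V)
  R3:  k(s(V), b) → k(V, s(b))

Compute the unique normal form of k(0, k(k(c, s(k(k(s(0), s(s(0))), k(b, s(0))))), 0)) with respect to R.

s(0)

1. k(0, k(k(c, s(k(k(s(0), s(s(0))), k(b, s(0))))), 0))  →  k(0, k(s(k(k(s(0), s(s(0))), k(b, s(0)))), 0))   [R1 at 2.1]
2. k(0, k(s(k(k(s(0), s(s(0))), k(b, s(0)))), 0))  →  k(0, k(k(k(s(0), s(s(0))), k(b, s(0))), k(k(s(0), s(s(0))), k(b, s(0)))))   [R2 at 2]
3. k(0, k(k(k(s(0), s(s(0))), k(b, s(0))), k(k(s(0), s(s(0))), k(b, s(0)))))  →  k(0, k(k(s(s(0)), k(b, s(0))), k(k(s(0), s(s(0))), k(b, s(0)))))   [R1 at 2.1.1]
4. k(0, k(k(s(s(0)), k(b, s(0))), k(k(s(0), s(s(0))), k(b, s(0)))))  →  k(0, k(k(s(s(0)), s(0)), k(k(s(0), s(s(0))), k(b, s(0)))))   [R1 at 2.1.2]
5. k(0, k(k(s(s(0)), s(0)), k(k(s(0), s(s(0))), k(b, s(0)))))  →  k(0, k(s(0), k(k(s(0), s(s(0))), k(b, s(0)))))   [R1 at 2.1]
6. k(0, k(s(0), k(k(s(0), s(s(0))), k(b, s(0)))))  →  k(0, k(s(0), k(s(s(0)), k(b, s(0)))))   [R1 at 2.2.1]
7. k(0, k(s(0), k(s(s(0)), k(b, s(0)))))  →  k(0, k(s(0), k(s(s(0)), s(0))))   [R1 at 2.2.2]
8. k(0, k(s(0), k(s(s(0)), s(0))))  →  k(0, k(s(0), s(0)))   [R1 at 2.2]
9. k(0, k(s(0), s(0)))  →  k(0, s(0))   [R1 at 2]
10. k(0, s(0))  →  s(0)   [R1 at ε]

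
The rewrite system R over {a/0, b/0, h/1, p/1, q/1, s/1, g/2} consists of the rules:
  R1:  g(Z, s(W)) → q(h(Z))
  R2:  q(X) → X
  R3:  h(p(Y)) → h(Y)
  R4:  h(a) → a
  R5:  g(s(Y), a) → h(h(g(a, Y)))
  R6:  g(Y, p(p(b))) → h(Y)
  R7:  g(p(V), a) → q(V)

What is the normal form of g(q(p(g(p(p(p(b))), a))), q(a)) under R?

p(p(b))

1. g(q(p(g(p(p(p(b))), a))), q(a))  →  g(p(g(p(p(p(b))), a)), q(a))   [R2 at 1]
2. g(p(g(p(p(p(b))), a)), q(a))  →  g(p(q(p(p(b)))), q(a))   [R7 at 1.1]
3. g(p(q(p(p(b)))), q(a))  →  g(p(p(p(b))), q(a))   [R2 at 1.1]
4. g(p(p(p(b))), q(a))  →  g(p(p(p(b))), a)   [R2 at 2]
5. g(p(p(p(b))), a)  →  q(p(p(b)))   [R7 at ε]
6. q(p(p(b)))  →  p(p(b))   [R2 at ε]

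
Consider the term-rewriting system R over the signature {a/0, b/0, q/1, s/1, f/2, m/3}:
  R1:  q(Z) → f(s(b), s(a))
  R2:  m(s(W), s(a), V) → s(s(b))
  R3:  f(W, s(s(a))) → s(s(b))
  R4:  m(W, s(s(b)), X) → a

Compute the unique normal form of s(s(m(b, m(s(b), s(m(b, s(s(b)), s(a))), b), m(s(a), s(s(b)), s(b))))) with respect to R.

s(s(a))

1. s(s(m(b, m(s(b), s(m(b, s(s(b)), s(a))), b), m(s(a), s(s(b)), s(b)))))  →  s(s(m(b, m(s(b), s(a), b), m(s(a), s(s(b)), s(b)))))   [R4 at 1.1.2.2.1]
2. s(s(m(b, m(s(b), s(a), b), m(s(a), s(s(b)), s(b)))))  →  s(s(m(b, s(s(b)), m(s(a), s(s(b)), s(b)))))   [R2 at 1.1.2]
3. s(s(m(b, s(s(b)), m(s(a), s(s(b)), s(b)))))  →  s(s(a))   [R4 at 1.1]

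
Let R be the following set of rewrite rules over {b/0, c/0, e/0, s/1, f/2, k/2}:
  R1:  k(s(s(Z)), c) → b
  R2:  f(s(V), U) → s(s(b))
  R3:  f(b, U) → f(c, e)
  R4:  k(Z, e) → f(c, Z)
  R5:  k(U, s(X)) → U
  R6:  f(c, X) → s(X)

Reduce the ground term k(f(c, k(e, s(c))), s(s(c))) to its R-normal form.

s(e)

1. k(f(c, k(e, s(c))), s(s(c)))  →  f(c, k(e, s(c)))   [R5 at ε]
2. f(c, k(e, s(c)))  →  s(k(e, s(c)))   [R6 at ε]
3. s(k(e, s(c)))  →  s(e)   [R5 at 1]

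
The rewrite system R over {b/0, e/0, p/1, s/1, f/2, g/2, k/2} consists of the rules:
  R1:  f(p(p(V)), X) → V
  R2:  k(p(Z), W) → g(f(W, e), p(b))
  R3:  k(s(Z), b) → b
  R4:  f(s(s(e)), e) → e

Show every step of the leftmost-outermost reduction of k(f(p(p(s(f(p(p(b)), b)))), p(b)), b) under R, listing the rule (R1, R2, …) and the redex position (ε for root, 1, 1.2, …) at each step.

b

1. k(f(p(p(s(f(p(p(b)), b)))), p(b)), b)  →  k(s(f(p(p(b)), b)), b)   [R1 at 1]
2. k(s(f(p(p(b)), b)), b)  →  b   [R3 at ε]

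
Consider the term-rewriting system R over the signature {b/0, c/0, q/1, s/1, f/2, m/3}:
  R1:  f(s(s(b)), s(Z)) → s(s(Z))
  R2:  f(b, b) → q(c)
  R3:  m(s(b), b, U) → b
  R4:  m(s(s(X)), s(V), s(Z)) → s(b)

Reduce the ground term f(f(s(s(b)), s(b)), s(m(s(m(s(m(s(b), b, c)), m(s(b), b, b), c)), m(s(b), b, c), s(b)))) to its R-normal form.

1. f(f(s(s(b)), s(b)), s(m(s(m(s(m(s(b), b, c)), m(s(b), b, b), c)), m(s(b), b, c), s(b))))  →  f(s(s(b)), s(m(s(m(s(m(s(b), b, c)), m(s(b), b, b), c)), m(s(b), b, c), s(b))))   [R1 at 1]
2. f(s(s(b)), s(m(s(m(s(m(s(b), b, c)), m(s(b), b, b), c)), m(s(b), b, c), s(b))))  →  s(s(m(s(m(s(m(s(b), b, c)), m(s(b), b, b), c)), m(s(b), b, c), s(b))))   [R1 at ε]
3. s(s(m(s(m(s(m(s(b), b, c)), m(s(b), b, b), c)), m(s(b), b, c), s(b))))  →  s(s(m(s(m(s(b), m(s(b), b, b), c)), m(s(b), b, c), s(b))))   [R3 at 1.1.1.1.1.1]
4. s(s(m(s(m(s(b), m(s(b), b, b), c)), m(s(b), b, c), s(b))))  →  s(s(m(s(m(s(b), b, c)), m(s(b), b, c), s(b))))   [R3 at 1.1.1.1.2]
5. s(s(m(s(m(s(b), b, c)), m(s(b), b, c), s(b))))  →  s(s(m(s(b), m(s(b), b, c), s(b))))   [R3 at 1.1.1.1]
6. s(s(m(s(b), m(s(b), b, c), s(b))))  →  s(s(m(s(b), b, s(b))))   [R3 at 1.1.2]
7. s(s(m(s(b), b, s(b))))  →  s(s(b))   [R3 at 1.1]

s(s(b))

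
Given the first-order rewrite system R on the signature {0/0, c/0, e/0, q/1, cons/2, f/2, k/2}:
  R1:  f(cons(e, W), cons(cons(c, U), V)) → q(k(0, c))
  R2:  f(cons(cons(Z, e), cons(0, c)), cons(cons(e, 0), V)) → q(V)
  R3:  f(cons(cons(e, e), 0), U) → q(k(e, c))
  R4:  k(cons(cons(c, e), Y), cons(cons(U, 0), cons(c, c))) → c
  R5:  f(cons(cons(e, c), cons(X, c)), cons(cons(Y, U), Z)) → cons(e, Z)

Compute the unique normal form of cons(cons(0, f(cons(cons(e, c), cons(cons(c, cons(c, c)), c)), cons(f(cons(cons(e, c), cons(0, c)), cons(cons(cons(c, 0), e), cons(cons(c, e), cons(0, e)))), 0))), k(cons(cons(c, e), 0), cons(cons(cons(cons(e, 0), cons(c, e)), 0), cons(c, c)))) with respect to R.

1. cons(cons(0, f(cons(cons(e, c), cons(cons(c, cons(c, c)), c)), cons(f(cons(cons(e, c), cons(0, c)), cons(cons(cons(c, 0), e), cons(cons(c, e), cons(0, e)))), 0))), k(cons(cons(c, e), 0), cons(cons(cons(cons(e, 0), cons(c, e)), 0), cons(c, c))))  →  cons(cons(0, f(cons(cons(e, c), cons(cons(c, cons(c, c)), c)), cons(cons(e, cons(cons(c, e), cons(0, e))), 0))), k(cons(cons(c, e), 0), cons(cons(cons(cons(e, 0), cons(c, e)), 0), cons(c, c))))   [R5 at 1.2.2.1]
2. cons(cons(0, f(cons(cons(e, c), cons(cons(c, cons(c, c)), c)), cons(cons(e, cons(cons(c, e), cons(0, e))), 0))), k(cons(cons(c, e), 0), cons(cons(cons(cons(e, 0), cons(c, e)), 0), cons(c, c))))  →  cons(cons(0, cons(e, 0)), k(cons(cons(c, e), 0), cons(cons(cons(cons(e, 0), cons(c, e)), 0), cons(c, c))))   [R5 at 1.2]
3. cons(cons(0, cons(e, 0)), k(cons(cons(c, e), 0), cons(cons(cons(cons(e, 0), cons(c, e)), 0), cons(c, c))))  →  cons(cons(0, cons(e, 0)), c)   [R4 at 2]

cons(cons(0, cons(e, 0)), c)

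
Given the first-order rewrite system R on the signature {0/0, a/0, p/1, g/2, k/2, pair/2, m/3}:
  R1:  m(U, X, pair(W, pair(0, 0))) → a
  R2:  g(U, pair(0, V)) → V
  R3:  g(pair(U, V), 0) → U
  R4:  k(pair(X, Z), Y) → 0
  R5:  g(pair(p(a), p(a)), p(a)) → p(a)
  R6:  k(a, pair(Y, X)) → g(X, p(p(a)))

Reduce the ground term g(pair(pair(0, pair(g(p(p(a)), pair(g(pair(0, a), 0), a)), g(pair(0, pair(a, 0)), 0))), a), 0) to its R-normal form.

1. g(pair(pair(0, pair(g(p(p(a)), pair(g(pair(0, a), 0), a)), g(pair(0, pair(a, 0)), 0))), a), 0)  →  pair(0, pair(g(p(p(a)), pair(g(pair(0, a), 0), a)), g(pair(0, pair(a, 0)), 0)))   [R3 at ε]
2. pair(0, pair(g(p(p(a)), pair(g(pair(0, a), 0), a)), g(pair(0, pair(a, 0)), 0)))  →  pair(0, pair(g(p(p(a)), pair(0, a)), g(pair(0, pair(a, 0)), 0)))   [R3 at 2.1.2.1]
3. pair(0, pair(g(p(p(a)), pair(0, a)), g(pair(0, pair(a, 0)), 0)))  →  pair(0, pair(a, g(pair(0, pair(a, 0)), 0)))   [R2 at 2.1]
4. pair(0, pair(a, g(pair(0, pair(a, 0)), 0)))  →  pair(0, pair(a, 0))   [R3 at 2.2]

pair(0, pair(a, 0))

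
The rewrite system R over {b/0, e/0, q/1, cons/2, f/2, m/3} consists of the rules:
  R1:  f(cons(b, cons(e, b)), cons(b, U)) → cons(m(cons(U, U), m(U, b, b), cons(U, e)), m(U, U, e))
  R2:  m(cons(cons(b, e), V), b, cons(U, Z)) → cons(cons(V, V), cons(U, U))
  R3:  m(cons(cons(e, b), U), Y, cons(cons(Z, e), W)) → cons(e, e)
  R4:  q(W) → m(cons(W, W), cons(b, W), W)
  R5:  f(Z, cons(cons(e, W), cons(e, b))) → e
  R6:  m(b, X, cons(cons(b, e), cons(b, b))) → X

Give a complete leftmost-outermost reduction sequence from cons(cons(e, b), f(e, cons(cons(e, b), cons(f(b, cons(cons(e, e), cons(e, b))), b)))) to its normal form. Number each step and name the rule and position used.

1. cons(cons(e, b), f(e, cons(cons(e, b), cons(f(b, cons(cons(e, e), cons(e, b))), b))))  →  cons(cons(e, b), f(e, cons(cons(e, b), cons(e, b))))   [R5 at 2.2.2.1]
2. cons(cons(e, b), f(e, cons(cons(e, b), cons(e, b))))  →  cons(cons(e, b), e)   [R5 at 2]

cons(cons(e, b), e)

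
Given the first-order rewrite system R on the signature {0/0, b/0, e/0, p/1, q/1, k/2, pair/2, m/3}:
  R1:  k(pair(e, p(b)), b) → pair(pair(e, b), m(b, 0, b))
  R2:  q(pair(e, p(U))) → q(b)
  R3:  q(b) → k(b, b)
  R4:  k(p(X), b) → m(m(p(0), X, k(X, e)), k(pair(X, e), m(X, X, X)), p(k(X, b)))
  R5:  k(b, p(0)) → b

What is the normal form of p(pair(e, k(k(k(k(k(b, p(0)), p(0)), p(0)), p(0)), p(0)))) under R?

p(pair(e, b))

1. p(pair(e, k(k(k(k(k(b, p(0)), p(0)), p(0)), p(0)), p(0))))  →  p(pair(e, k(k(k(k(b, p(0)), p(0)), p(0)), p(0))))   [R5 at 1.2.1.1.1.1]
2. p(pair(e, k(k(k(k(b, p(0)), p(0)), p(0)), p(0))))  →  p(pair(e, k(k(k(b, p(0)), p(0)), p(0))))   [R5 at 1.2.1.1.1]
3. p(pair(e, k(k(k(b, p(0)), p(0)), p(0))))  →  p(pair(e, k(k(b, p(0)), p(0))))   [R5 at 1.2.1.1]
4. p(pair(e, k(k(b, p(0)), p(0))))  →  p(pair(e, k(b, p(0))))   [R5 at 1.2.1]
5. p(pair(e, k(b, p(0))))  →  p(pair(e, b))   [R5 at 1.2]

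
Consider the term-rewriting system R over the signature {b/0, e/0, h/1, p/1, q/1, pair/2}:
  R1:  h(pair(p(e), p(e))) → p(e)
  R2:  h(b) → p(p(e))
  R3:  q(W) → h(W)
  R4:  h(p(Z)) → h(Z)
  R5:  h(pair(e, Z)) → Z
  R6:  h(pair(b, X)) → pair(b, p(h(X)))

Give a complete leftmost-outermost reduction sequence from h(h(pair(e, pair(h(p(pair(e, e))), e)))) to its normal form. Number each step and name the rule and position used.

e

1. h(h(pair(e, pair(h(p(pair(e, e))), e))))  →  h(pair(h(p(pair(e, e))), e))   [R5 at 1]
2. h(pair(h(p(pair(e, e))), e))  →  h(pair(h(pair(e, e)), e))   [R4 at 1.1]
3. h(pair(h(pair(e, e)), e))  →  h(pair(e, e))   [R5 at 1.1]
4. h(pair(e, e))  →  e   [R5 at ε]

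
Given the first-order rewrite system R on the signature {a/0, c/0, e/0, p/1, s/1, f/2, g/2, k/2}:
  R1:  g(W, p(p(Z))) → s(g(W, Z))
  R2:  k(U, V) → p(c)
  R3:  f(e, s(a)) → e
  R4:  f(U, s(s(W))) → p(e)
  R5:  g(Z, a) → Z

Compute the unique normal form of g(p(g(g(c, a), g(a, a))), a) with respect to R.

p(c)

1. g(p(g(g(c, a), g(a, a))), a)  →  p(g(g(c, a), g(a, a)))   [R5 at ε]
2. p(g(g(c, a), g(a, a)))  →  p(g(c, g(a, a)))   [R5 at 1.1]
3. p(g(c, g(a, a)))  →  p(g(c, a))   [R5 at 1.2]
4. p(g(c, a))  →  p(c)   [R5 at 1]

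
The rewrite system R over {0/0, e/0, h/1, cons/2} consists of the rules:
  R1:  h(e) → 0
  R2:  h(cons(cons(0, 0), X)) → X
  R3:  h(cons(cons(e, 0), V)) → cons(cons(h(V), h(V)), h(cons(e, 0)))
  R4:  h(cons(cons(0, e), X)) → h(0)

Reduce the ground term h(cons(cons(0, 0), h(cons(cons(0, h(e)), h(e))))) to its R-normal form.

1. h(cons(cons(0, 0), h(cons(cons(0, h(e)), h(e)))))  →  h(cons(cons(0, h(e)), h(e)))   [R2 at ε]
2. h(cons(cons(0, h(e)), h(e)))  →  h(cons(cons(0, 0), h(e)))   [R1 at 1.1.2]
3. h(cons(cons(0, 0), h(e)))  →  h(e)   [R2 at ε]
4. h(e)  →  0   [R1 at ε]

0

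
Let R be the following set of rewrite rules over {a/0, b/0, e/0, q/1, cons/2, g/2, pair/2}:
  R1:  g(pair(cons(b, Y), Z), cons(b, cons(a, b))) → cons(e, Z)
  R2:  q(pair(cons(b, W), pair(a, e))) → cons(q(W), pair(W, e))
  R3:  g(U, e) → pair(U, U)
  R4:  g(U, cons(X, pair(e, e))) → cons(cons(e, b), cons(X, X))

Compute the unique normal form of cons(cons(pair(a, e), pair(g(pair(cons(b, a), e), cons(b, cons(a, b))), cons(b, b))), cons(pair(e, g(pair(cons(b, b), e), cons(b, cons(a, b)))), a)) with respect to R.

cons(cons(pair(a, e), pair(cons(e, e), cons(b, b))), cons(pair(e, cons(e, e)), a))

1. cons(cons(pair(a, e), pair(g(pair(cons(b, a), e), cons(b, cons(a, b))), cons(b, b))), cons(pair(e, g(pair(cons(b, b), e), cons(b, cons(a, b)))), a))  →  cons(cons(pair(a, e), pair(cons(e, e), cons(b, b))), cons(pair(e, g(pair(cons(b, b), e), cons(b, cons(a, b)))), a))   [R1 at 1.2.1]
2. cons(cons(pair(a, e), pair(cons(e, e), cons(b, b))), cons(pair(e, g(pair(cons(b, b), e), cons(b, cons(a, b)))), a))  →  cons(cons(pair(a, e), pair(cons(e, e), cons(b, b))), cons(pair(e, cons(e, e)), a))   [R1 at 2.1.2]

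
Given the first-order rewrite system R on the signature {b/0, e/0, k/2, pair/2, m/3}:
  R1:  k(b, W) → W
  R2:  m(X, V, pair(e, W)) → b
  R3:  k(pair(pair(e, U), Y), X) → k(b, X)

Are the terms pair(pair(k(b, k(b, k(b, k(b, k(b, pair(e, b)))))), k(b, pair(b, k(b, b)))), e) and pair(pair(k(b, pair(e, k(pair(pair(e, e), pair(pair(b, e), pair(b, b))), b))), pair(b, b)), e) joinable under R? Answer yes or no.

Reduce t₁ = pair(pair(k(b, k(b, k(b, k(b, k(b, pair(e, b)))))), k(b, pair(b, k(b, b)))), e):
1. pair(pair(k(b, k(b, k(b, k(b, k(b, pair(e, b)))))), k(b, pair(b, k(b, b)))), e)  →  pair(pair(k(b, k(b, k(b, k(b, pair(e, b))))), k(b, pair(b, k(b, b)))), e)   [R1 at 1.1]
2. pair(pair(k(b, k(b, k(b, k(b, pair(e, b))))), k(b, pair(b, k(b, b)))), e)  →  pair(pair(k(b, k(b, k(b, pair(e, b)))), k(b, pair(b, k(b, b)))), e)   [R1 at 1.1]
3. pair(pair(k(b, k(b, k(b, pair(e, b)))), k(b, pair(b, k(b, b)))), e)  →  pair(pair(k(b, k(b, pair(e, b))), k(b, pair(b, k(b, b)))), e)   [R1 at 1.1]
4. pair(pair(k(b, k(b, pair(e, b))), k(b, pair(b, k(b, b)))), e)  →  pair(pair(k(b, pair(e, b)), k(b, pair(b, k(b, b)))), e)   [R1 at 1.1]
5. pair(pair(k(b, pair(e, b)), k(b, pair(b, k(b, b)))), e)  →  pair(pair(pair(e, b), k(b, pair(b, k(b, b)))), e)   [R1 at 1.1]
6. pair(pair(pair(e, b), k(b, pair(b, k(b, b)))), e)  →  pair(pair(pair(e, b), pair(b, k(b, b))), e)   [R1 at 1.2]
7. pair(pair(pair(e, b), pair(b, k(b, b))), e)  →  pair(pair(pair(e, b), pair(b, b)), e)   [R1 at 1.2.2]

Reduce t₂ = pair(pair(k(b, pair(e, k(pair(pair(e, e), pair(pair(b, e), pair(b, b))), b))), pair(b, b)), e):
1. pair(pair(k(b, pair(e, k(pair(pair(e, e), pair(pair(b, e), pair(b, b))), b))), pair(b, b)), e)  →  pair(pair(pair(e, k(pair(pair(e, e), pair(pair(b, e), pair(b, b))), b)), pair(b, b)), e)   [R1 at 1.1]
2. pair(pair(pair(e, k(pair(pair(e, e), pair(pair(b, e), pair(b, b))), b)), pair(b, b)), e)  →  pair(pair(pair(e, k(b, b)), pair(b, b)), e)   [R3 at 1.1.2]
3. pair(pair(pair(e, k(b, b)), pair(b, b)), e)  →  pair(pair(pair(e, b), pair(b, b)), e)   [R1 at 1.1.2]

yes — NF(t₁) = pair(pair(pair(e, b), pair(b, b)), e), NF(t₂) = pair(pair(pair(e, b), pair(b, b)), e)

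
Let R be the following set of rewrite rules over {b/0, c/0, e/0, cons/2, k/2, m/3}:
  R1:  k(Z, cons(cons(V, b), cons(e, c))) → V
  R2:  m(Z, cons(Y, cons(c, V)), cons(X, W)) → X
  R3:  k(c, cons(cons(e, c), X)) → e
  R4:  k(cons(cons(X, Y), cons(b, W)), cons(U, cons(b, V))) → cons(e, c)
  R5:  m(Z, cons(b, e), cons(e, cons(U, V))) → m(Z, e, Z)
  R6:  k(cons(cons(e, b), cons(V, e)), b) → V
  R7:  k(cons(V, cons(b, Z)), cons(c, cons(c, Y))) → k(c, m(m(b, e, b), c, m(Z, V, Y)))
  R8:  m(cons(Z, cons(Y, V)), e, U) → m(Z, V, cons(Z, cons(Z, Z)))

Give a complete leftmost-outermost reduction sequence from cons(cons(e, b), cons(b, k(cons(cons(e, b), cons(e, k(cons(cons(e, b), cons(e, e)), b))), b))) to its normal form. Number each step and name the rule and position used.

cons(cons(e, b), cons(b, e))

1. cons(cons(e, b), cons(b, k(cons(cons(e, b), cons(e, k(cons(cons(e, b), cons(e, e)), b))), b)))  →  cons(cons(e, b), cons(b, k(cons(cons(e, b), cons(e, e)), b)))   [R6 at 2.2.1.2.2]
2. cons(cons(e, b), cons(b, k(cons(cons(e, b), cons(e, e)), b)))  →  cons(cons(e, b), cons(b, e))   [R6 at 2.2]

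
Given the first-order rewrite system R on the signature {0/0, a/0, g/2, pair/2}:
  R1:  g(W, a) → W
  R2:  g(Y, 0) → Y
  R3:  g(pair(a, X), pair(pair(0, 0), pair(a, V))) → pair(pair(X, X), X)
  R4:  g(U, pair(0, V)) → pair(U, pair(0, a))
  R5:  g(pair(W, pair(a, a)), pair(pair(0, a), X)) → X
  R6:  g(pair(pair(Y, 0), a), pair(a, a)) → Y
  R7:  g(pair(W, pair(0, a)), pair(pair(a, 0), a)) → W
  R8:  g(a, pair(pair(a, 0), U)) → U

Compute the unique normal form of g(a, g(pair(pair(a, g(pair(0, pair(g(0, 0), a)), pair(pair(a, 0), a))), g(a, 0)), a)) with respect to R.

a

1. g(a, g(pair(pair(a, g(pair(0, pair(g(0, 0), a)), pair(pair(a, 0), a))), g(a, 0)), a))  →  g(a, pair(pair(a, g(pair(0, pair(g(0, 0), a)), pair(pair(a, 0), a))), g(a, 0)))   [R1 at 2]
2. g(a, pair(pair(a, g(pair(0, pair(g(0, 0), a)), pair(pair(a, 0), a))), g(a, 0)))  →  g(a, pair(pair(a, g(pair(0, pair(0, a)), pair(pair(a, 0), a))), g(a, 0)))   [R2 at 2.1.2.1.2.1]
3. g(a, pair(pair(a, g(pair(0, pair(0, a)), pair(pair(a, 0), a))), g(a, 0)))  →  g(a, pair(pair(a, 0), g(a, 0)))   [R7 at 2.1.2]
4. g(a, pair(pair(a, 0), g(a, 0)))  →  g(a, 0)   [R8 at ε]
5. g(a, 0)  →  a   [R2 at ε]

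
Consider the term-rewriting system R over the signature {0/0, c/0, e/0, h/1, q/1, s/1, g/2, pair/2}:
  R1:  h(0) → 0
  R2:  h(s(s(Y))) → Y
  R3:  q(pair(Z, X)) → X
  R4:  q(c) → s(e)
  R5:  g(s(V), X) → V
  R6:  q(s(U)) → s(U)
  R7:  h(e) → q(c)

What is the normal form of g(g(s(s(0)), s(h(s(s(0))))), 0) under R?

1. g(g(s(s(0)), s(h(s(s(0))))), 0)  →  g(s(0), 0)   [R5 at 1]
2. g(s(0), 0)  →  0   [R5 at ε]

0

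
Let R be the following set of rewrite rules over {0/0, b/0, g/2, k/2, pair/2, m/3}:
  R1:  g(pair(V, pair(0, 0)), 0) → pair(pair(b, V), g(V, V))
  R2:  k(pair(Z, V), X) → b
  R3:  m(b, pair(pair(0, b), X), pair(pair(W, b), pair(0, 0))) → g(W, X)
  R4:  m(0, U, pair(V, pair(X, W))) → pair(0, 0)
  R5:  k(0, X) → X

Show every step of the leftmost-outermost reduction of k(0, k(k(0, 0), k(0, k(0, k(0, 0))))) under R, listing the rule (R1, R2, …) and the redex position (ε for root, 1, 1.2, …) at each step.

1. k(0, k(k(0, 0), k(0, k(0, k(0, 0)))))  →  k(k(0, 0), k(0, k(0, k(0, 0))))   [R5 at ε]
2. k(k(0, 0), k(0, k(0, k(0, 0))))  →  k(0, k(0, k(0, k(0, 0))))   [R5 at 1]
3. k(0, k(0, k(0, k(0, 0))))  →  k(0, k(0, k(0, 0)))   [R5 at ε]
4. k(0, k(0, k(0, 0)))  →  k(0, k(0, 0))   [R5 at ε]
5. k(0, k(0, 0))  →  k(0, 0)   [R5 at ε]
6. k(0, 0)  →  0   [R5 at ε]

0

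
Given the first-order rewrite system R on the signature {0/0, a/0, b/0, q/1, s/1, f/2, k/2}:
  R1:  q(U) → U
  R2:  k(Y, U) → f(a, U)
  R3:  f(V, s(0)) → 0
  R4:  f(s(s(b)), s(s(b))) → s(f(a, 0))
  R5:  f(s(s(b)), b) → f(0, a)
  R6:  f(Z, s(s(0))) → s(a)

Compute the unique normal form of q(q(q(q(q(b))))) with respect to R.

b

1. q(q(q(q(q(b)))))  →  q(q(q(q(b))))   [R1 at ε]
2. q(q(q(q(b))))  →  q(q(q(b)))   [R1 at ε]
3. q(q(q(b)))  →  q(q(b))   [R1 at ε]
4. q(q(b))  →  q(b)   [R1 at ε]
5. q(b)  →  b   [R1 at ε]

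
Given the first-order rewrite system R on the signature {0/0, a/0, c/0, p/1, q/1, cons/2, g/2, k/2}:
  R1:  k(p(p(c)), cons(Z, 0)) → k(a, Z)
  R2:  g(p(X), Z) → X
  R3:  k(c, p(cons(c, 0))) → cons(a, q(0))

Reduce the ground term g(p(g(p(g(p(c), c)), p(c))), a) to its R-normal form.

c

1. g(p(g(p(g(p(c), c)), p(c))), a)  →  g(p(g(p(c), c)), p(c))   [R2 at ε]
2. g(p(g(p(c), c)), p(c))  →  g(p(c), c)   [R2 at ε]
3. g(p(c), c)  →  c   [R2 at ε]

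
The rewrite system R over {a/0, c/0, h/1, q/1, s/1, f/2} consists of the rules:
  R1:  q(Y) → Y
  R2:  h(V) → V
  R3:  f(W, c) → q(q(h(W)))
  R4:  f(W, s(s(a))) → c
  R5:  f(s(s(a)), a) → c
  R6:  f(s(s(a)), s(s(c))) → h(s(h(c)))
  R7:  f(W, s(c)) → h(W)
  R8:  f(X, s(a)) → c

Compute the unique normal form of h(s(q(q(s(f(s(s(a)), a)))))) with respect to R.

s(s(c))

1. h(s(q(q(s(f(s(s(a)), a))))))  →  s(q(q(s(f(s(s(a)), a)))))   [R2 at ε]
2. s(q(q(s(f(s(s(a)), a)))))  →  s(q(s(f(s(s(a)), a))))   [R1 at 1]
3. s(q(s(f(s(s(a)), a))))  →  s(s(f(s(s(a)), a)))   [R1 at 1]
4. s(s(f(s(s(a)), a)))  →  s(s(c))   [R5 at 1.1]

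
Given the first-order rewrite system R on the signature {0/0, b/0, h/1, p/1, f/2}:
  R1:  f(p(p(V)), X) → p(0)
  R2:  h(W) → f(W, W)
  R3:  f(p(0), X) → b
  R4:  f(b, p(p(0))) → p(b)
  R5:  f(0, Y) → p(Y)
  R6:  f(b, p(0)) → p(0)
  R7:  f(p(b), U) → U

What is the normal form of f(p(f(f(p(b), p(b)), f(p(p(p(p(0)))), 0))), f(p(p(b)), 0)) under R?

1. f(p(f(f(p(b), p(b)), f(p(p(p(p(0)))), 0))), f(p(p(b)), 0))  →  f(p(f(p(b), f(p(p(p(p(0)))), 0))), f(p(p(b)), 0))   [R7 at 1.1.1]
2. f(p(f(p(b), f(p(p(p(p(0)))), 0))), f(p(p(b)), 0))  →  f(p(f(p(p(p(p(0)))), 0)), f(p(p(b)), 0))   [R7 at 1.1]
3. f(p(f(p(p(p(p(0)))), 0)), f(p(p(b)), 0))  →  f(p(p(0)), f(p(p(b)), 0))   [R1 at 1.1]
4. f(p(p(0)), f(p(p(b)), 0))  →  p(0)   [R1 at ε]

p(0)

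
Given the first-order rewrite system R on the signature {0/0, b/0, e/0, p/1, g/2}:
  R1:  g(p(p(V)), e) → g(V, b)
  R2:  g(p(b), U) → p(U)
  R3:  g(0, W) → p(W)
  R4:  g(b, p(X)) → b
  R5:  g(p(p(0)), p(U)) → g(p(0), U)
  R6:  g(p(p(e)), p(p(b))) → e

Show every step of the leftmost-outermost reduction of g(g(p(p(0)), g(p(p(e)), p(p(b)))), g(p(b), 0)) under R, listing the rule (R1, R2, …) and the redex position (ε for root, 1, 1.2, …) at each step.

1. g(g(p(p(0)), g(p(p(e)), p(p(b)))), g(p(b), 0))  →  g(g(p(p(0)), e), g(p(b), 0))   [R6 at 1.2]
2. g(g(p(p(0)), e), g(p(b), 0))  →  g(g(0, b), g(p(b), 0))   [R1 at 1]
3. g(g(0, b), g(p(b), 0))  →  g(p(b), g(p(b), 0))   [R3 at 1]
4. g(p(b), g(p(b), 0))  →  p(g(p(b), 0))   [R2 at ε]
5. p(g(p(b), 0))  →  p(p(0))   [R2 at 1]

p(p(0))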